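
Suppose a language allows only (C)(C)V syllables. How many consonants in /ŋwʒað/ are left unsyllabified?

2

Syllabifying with onset maximization leaves /ŋ/, /ð/ stranded (no codas are permitted; onsets may contain at most 2 consonants).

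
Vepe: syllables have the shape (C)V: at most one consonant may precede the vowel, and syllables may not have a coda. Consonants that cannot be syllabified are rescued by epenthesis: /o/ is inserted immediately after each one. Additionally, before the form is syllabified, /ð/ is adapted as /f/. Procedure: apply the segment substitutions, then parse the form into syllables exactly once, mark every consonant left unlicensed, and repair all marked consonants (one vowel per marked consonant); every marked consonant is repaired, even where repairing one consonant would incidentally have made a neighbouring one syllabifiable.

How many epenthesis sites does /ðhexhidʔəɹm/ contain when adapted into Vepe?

5

After substitution the input is /fhexhidʔəɹm/.
The unsyllabifiable consonants are /f/, /x/, /d/, /ɹ/, /m/; each receives one epenthetic vowel.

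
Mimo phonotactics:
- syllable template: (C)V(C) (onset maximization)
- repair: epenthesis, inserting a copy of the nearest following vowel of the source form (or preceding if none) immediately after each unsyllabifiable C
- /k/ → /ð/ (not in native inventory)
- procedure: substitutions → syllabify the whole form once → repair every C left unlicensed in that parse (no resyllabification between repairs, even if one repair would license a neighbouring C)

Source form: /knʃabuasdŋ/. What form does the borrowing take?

ðanaʃabuasdaŋa

Substitution: /k/ → /ð/, giving /ðnʃabuasdŋ/.
Syllabifying with onset maximization leaves /ð/, /n/, /d/, /ŋ/ stranded (at most one coda consonant is licensed; onsets are limited to one consonant).
Inserting the epenthetic vowel yields /ð/ → /ða/, /n/ → /na/, /d/ → /da/, /ŋ/ → /ŋa/.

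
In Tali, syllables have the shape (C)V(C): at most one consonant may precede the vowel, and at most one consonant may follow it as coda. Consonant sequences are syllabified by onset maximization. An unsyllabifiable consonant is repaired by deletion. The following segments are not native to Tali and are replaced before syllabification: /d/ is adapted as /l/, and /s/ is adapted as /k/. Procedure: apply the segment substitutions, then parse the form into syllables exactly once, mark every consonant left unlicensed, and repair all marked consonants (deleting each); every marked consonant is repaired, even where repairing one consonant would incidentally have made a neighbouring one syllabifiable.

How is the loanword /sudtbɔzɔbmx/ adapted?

kulbɔzɔb

Substitution: /s/ → /k/, /d/ → /l/, giving /kultbɔzɔbmx/.
Syllabifying with onset maximization leaves /t/, /m/, /x/ stranded (at most one coda consonant is licensed; onsets are limited to one consonant).
Each unlicensed consonant is deleted: /t/, /m/, /x/.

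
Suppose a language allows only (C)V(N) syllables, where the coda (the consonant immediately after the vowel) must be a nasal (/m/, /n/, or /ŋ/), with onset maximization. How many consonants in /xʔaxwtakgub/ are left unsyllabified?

5

Syllabifying with onset maximization leaves /x/, /x/, /w/, /k/, /b/ stranded (only a nasal (/m/, /n/, or /ŋ/) is licensed in coda position; onsets are limited to one consonant).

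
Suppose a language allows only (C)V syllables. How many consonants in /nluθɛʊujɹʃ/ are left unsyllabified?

The consonants /n/, /j/, /ɹ/, /ʃ/ cannot be parsed into a legal (C)V syllable (no codas are permitted; onsets are limited to one consonant).

4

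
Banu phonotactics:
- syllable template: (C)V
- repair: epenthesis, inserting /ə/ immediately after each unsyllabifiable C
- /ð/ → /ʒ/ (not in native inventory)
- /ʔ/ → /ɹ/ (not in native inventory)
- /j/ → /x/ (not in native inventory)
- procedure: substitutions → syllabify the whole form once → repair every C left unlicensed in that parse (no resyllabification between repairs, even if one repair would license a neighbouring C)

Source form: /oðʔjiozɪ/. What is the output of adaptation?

oʒəɹəxiozɪ

Substitution: /ð/ → /ʒ/, /ʔ/ → /ɹ/, /j/ → /x/, giving /oʒɹxiozɪ/.
Syllabifying with onset maximization leaves /ʒ/, /ɹ/ stranded (no codas are permitted; onsets are limited to one consonant).
Inserting the epenthetic vowel yields /ʒ/ → /ʒə/, /ɹ/ → /ɹə/.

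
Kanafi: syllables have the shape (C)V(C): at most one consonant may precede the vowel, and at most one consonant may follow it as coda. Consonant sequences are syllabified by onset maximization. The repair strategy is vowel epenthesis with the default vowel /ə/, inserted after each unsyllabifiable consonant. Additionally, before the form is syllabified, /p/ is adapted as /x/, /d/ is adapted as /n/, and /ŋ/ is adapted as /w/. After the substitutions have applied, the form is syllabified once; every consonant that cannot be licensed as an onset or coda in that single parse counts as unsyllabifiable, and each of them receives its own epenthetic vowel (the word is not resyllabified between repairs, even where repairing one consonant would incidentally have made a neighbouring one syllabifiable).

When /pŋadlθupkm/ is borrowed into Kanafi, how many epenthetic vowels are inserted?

4

After substitution the input is /xwanlθuxkm/.
The unsyllabifiable consonants are /x/, /l/, /k/, /m/; each receives one epenthetic vowel.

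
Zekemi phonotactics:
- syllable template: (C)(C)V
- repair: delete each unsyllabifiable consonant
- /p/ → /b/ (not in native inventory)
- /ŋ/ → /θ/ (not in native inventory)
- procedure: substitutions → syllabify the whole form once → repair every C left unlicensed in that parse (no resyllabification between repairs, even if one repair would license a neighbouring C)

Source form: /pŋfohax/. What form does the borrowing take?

Substitution: /p/ → /b/, /ŋ/ → /θ/, giving /bθfohax/.
Syllabifying with onset maximization leaves /b/, /x/ stranded (no codas are permitted; onsets may contain at most 2 consonants).
Deletion applies to /b/, /x/.

θfoha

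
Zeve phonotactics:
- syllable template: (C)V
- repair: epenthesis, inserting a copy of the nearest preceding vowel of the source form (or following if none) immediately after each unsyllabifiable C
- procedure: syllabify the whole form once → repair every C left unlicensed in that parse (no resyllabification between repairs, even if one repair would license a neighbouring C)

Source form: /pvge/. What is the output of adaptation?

pevege

Under (C)V, the unsyllabifiable consonants are /p/, /v/ (no codas are permitted; onsets are limited to one consonant).
Inserting the epenthetic vowel yields /p/ → /pe/, /v/ → /ve/.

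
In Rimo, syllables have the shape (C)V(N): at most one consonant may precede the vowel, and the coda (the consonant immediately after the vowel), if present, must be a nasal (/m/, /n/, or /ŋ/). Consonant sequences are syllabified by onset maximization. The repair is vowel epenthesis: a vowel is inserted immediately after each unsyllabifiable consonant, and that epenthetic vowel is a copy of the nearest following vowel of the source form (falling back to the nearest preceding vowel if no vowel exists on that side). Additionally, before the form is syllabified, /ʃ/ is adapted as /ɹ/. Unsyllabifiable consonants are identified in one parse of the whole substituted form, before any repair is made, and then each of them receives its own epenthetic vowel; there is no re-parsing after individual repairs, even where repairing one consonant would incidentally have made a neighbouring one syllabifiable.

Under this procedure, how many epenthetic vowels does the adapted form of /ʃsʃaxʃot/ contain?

After substitution the input is /ɹsɹaxɹot/.
The unsyllabifiable consonants are /ɹ/, /s/, /x/, /t/; each receives one epenthetic vowel.

4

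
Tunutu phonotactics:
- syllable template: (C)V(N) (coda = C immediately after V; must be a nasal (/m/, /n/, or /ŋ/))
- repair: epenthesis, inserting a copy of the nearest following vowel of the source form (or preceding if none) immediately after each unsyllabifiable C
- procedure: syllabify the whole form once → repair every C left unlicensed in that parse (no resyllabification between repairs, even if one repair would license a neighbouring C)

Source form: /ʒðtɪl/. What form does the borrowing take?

ʒɪðɪtɪlɪ

Under (C)V(N), the unsyllabifiable consonants are /ʒ/, /ð/, /l/ (only a nasal (/m/, /n/, or /ŋ/) is licensed in coda position; onsets are limited to one consonant).
Inserting the epenthetic vowel yields /ʒ/ → /ʒɪ/, /ð/ → /ðɪ/, /l/ → /lɪ/.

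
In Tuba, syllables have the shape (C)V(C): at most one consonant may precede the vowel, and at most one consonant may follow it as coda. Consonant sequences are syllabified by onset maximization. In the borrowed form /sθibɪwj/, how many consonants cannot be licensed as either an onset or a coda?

Syllabifying with onset maximization leaves /s/, /j/ stranded (at most one coda consonant is licensed; onsets are limited to one consonant).

2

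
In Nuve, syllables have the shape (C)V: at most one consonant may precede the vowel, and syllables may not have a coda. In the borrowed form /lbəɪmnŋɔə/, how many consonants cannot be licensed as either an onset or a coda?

3

Under (C)V, the unsyllabifiable consonants are /l/, /m/, /n/ (no codas are permitted; onsets are limited to one consonant).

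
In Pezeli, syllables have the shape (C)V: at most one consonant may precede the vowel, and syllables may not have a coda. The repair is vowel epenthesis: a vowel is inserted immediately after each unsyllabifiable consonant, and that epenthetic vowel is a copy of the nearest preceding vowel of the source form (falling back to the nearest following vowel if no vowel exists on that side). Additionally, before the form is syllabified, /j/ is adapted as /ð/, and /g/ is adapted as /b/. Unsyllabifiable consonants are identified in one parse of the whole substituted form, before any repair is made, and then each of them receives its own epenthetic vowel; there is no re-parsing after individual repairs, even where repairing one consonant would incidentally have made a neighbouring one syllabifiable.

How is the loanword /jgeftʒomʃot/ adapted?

ðebefeteʒomoʃoto

Substitution: /j/ → /ð/, /g/ → /b/, giving /ðbeftʒomʃot/.
Syllabifying with onset maximization leaves /ð/, /f/, /t/, /m/, /t/ stranded (no codas are permitted; onsets are limited to one consonant).
Epenthesis after each stranded consonant: /ð/ → /ðe/, /f/ → /fe/, /t/ → /te/, /m/ → /mo/, /t/ → /to/.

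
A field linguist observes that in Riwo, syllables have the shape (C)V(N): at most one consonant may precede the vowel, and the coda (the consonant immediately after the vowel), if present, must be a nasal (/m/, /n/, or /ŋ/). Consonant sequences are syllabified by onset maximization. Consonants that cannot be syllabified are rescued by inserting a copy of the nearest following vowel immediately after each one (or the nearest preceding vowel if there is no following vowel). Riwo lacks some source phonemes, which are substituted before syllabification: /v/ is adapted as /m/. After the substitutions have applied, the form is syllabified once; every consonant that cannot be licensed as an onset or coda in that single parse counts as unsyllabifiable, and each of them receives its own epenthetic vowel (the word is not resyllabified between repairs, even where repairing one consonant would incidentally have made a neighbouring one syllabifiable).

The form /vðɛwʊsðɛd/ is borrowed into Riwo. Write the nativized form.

mɛðɛwʊsɛðɛdɛ

Substitution: /v/ → /m/, giving /mðɛwʊsðɛd/.
The consonants /m/, /s/, /d/ cannot be parsed into a legal (C)V(N) syllable (only a nasal (/m/, /n/, or /ŋ/) is licensed in coda position; onsets are limited to one consonant).
Inserting the epenthetic vowel yields /m/ → /mɛ/, /s/ → /sɛ/, /d/ → /dɛ/.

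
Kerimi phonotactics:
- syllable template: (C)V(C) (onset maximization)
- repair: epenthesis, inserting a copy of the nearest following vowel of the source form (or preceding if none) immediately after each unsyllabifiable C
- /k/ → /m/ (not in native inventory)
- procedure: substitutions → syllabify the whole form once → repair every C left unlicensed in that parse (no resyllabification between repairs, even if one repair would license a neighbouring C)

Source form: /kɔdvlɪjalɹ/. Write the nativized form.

mɔdvɪlɪjalɹa

Substitution: /k/ → /m/, giving /mɔdvlɪjalɹ/.
The consonants /v/, /ɹ/ cannot be parsed into a legal (C)V(C) syllable (at most one coda consonant is licensed; onsets are limited to one consonant).
Epenthesis after each stranded consonant: /v/ → /vɪ/, /ɹ/ → /ɹa/.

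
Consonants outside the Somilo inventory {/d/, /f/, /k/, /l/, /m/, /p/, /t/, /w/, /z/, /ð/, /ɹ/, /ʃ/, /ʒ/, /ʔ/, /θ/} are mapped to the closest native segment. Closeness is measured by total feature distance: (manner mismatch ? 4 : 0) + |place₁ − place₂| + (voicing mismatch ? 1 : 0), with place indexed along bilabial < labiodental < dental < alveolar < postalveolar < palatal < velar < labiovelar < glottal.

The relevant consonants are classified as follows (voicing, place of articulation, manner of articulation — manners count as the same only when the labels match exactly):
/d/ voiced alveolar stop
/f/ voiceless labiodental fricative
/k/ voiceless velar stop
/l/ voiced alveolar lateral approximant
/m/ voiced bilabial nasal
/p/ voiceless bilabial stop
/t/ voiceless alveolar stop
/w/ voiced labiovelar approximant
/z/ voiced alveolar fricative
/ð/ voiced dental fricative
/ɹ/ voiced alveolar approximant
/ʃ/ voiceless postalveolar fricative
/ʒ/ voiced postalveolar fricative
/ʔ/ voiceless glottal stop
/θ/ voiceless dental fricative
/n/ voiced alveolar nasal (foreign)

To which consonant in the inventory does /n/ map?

/m/ is closest: same manner (nasal), place distance 3 (alveolar→bilabial), same voicing; total 3. Next closest is /d/ at distance 4.

m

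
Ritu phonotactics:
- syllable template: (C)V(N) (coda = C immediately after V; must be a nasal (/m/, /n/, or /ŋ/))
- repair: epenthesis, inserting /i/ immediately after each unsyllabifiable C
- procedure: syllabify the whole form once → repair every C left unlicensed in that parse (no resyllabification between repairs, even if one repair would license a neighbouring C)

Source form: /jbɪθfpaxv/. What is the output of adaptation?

Under (C)V(N), the unsyllabifiable consonants are /j/, /θ/, /f/, /x/, /v/ (only a nasal (/m/, /n/, or /ŋ/) is licensed in coda position; onsets are limited to one consonant).
Epenthesis after each stranded consonant: /j/ → /ji/, /θ/ → /θi/, /f/ → /fi/, /x/ → /xi/, /v/ → /vi/.

jibɪθifipaxivi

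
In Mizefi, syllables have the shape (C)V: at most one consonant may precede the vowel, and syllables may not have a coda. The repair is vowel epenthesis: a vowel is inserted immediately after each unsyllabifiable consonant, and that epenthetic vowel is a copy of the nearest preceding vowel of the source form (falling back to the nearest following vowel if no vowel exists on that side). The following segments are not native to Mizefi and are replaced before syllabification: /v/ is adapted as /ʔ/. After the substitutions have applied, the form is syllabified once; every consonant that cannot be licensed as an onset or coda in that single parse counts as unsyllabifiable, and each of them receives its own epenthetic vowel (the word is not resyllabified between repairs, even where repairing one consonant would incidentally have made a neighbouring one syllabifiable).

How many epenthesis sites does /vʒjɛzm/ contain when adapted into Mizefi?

After substitution the input is /ʔʒjɛzm/.
The unsyllabifiable consonants are /ʔ/, /ʒ/, /z/, /m/; each receives one epenthetic vowel.

4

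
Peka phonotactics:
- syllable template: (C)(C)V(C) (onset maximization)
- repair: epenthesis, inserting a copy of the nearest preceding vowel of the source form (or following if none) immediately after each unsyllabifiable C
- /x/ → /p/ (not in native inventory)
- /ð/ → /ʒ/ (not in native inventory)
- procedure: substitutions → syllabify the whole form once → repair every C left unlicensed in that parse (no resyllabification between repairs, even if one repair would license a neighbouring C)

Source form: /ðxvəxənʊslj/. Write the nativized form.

Substitution: /ð/ → /ʒ/, /x/ → /p/, giving /ʒpvəpənʊslj/.
Syllabifying with onset maximization leaves /ʒ/, /l/, /j/ stranded (at most one coda consonant is licensed; onsets may contain at most 2 consonants).
Inserting the epenthetic vowel yields /ʒ/ → /ʒə/, /l/ → /lʊ/, /j/ → /jʊ/.

ʒəpvəpənʊslʊjʊ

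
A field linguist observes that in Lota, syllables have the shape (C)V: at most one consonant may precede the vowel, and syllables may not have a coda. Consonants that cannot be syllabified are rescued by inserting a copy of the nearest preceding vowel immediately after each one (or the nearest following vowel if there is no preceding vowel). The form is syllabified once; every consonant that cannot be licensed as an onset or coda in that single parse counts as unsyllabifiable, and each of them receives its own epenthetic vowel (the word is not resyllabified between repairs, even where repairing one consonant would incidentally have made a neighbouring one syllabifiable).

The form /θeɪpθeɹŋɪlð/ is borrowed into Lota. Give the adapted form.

Under (C)V, the unsyllabifiable consonants are /p/, /ɹ/, /l/, /ð/ (no codas are permitted; onsets are limited to one consonant).
Inserting the epenthetic vowel yields /p/ → /pɪ/, /ɹ/ → /ɹe/, /l/ → /lɪ/, /ð/ → /ðɪ/.

θeɪpɪθeɹeŋɪlɪðɪ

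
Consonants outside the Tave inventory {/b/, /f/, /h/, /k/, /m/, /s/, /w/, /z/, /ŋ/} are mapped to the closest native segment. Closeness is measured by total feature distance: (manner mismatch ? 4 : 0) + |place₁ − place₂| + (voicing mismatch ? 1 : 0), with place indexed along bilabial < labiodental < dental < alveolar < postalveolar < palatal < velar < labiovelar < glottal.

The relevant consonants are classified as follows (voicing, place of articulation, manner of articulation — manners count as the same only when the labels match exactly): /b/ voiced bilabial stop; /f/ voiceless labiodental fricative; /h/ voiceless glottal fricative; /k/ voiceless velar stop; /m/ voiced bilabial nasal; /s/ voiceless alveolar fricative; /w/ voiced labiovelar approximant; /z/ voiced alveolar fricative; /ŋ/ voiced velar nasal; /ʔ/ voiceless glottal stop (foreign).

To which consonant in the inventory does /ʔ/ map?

k

/k/ is closest: same manner (stop), place distance 2 (glottal→velar), same voicing; total 2. Next closest is /h/ at distance 4.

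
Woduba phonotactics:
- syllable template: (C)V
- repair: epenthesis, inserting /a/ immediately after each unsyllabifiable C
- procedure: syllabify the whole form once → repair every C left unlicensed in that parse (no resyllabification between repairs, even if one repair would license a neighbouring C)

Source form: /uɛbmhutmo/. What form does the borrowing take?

Syllabifying with onset maximization leaves /b/, /m/, /t/ stranded (no codas are permitted; onsets are limited to one consonant).
Inserting the epenthetic vowel yields /b/ → /ba/, /m/ → /ma/, /t/ → /ta/.

uɛbamahutamo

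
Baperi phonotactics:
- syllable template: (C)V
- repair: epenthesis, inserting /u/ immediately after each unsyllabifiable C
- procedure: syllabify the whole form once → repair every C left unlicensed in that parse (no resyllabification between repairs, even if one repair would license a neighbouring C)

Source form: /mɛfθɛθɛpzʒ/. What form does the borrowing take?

mɛfuθɛθɛpuzuʒu

Syllabifying with onset maximization leaves /f/, /p/, /z/, /ʒ/ stranded (no codas are permitted; onsets are limited to one consonant).
Epenthesis after each stranded consonant: /f/ → /fu/, /p/ → /pu/, /z/ → /zu/, /ʒ/ → /ʒu/.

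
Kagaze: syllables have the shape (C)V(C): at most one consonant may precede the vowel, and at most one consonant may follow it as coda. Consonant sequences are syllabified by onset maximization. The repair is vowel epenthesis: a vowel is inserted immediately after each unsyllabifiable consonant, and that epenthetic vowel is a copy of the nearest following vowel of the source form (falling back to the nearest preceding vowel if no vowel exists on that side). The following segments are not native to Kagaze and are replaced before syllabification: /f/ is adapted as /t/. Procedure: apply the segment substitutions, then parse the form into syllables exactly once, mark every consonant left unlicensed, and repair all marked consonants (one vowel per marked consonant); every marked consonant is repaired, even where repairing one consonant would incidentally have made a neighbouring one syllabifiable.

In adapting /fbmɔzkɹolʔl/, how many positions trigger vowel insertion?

5

After substitution the input is /tbmɔzkɹolʔl/.
The unsyllabifiable consonants are /t/, /b/, /k/, /ʔ/, /l/; each receives one epenthetic vowel.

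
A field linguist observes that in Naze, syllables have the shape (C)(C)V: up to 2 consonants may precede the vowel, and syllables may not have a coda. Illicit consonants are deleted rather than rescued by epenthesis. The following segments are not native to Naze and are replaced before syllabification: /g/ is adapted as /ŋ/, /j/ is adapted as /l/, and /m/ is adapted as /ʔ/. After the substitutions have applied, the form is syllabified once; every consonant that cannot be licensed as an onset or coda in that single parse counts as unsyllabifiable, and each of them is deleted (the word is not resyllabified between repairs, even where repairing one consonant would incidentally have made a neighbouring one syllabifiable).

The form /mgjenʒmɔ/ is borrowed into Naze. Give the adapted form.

ŋleʒʔɔ

Substitution: /m/ → /ʔ/, /g/ → /ŋ/, /j/ → /l/, giving /ʔŋlenʒʔɔ/.
Syllabifying with onset maximization leaves /ʔ/, /n/ stranded (no codas are permitted; onsets may contain at most 2 consonants).
Deletion applies to /ʔ/, /n/.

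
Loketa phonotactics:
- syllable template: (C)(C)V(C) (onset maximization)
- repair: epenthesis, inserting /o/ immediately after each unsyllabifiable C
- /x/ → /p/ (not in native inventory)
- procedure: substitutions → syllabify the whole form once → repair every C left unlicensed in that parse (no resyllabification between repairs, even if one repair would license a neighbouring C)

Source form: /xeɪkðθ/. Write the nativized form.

peɪkðoθo

Substitution: /x/ → /p/, giving /peɪkðθ/.
The consonants /ð/, /θ/ cannot be parsed into a legal (C)(C)V(C) syllable (at most one coda consonant is licensed; onsets may contain at most 2 consonants).
Each unlicensed consonant becomes the onset of a new syllable: /ð/ → /ðo/, /θ/ → /θo/.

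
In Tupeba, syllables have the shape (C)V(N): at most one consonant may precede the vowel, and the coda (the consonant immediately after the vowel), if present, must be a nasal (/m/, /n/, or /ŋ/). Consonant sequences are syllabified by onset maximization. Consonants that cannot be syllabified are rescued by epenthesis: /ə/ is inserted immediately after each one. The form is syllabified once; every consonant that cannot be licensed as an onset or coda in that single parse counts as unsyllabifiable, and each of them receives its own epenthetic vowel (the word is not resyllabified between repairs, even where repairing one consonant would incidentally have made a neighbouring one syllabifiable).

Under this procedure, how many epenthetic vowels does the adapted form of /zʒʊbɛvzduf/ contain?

4

The unsyllabifiable consonants are /z/, /v/, /z/, /f/; each receives one epenthetic vowel.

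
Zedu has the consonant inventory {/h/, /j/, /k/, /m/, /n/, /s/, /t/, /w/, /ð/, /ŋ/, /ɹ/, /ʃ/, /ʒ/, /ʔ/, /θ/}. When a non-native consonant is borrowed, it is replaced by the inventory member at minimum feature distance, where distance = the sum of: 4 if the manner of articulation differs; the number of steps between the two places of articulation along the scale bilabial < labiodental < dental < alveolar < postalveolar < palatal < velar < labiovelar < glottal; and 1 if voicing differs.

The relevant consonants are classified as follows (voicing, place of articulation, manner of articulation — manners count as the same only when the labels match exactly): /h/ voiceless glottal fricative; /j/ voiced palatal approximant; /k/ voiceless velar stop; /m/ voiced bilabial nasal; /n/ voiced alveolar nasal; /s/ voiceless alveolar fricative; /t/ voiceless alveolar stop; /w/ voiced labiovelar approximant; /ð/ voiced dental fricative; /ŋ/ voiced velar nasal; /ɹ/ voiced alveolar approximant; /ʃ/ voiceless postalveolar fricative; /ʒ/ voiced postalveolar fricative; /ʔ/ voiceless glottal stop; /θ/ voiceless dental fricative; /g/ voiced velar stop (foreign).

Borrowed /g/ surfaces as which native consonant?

/k/ is closest: same manner (stop), place distance 0 (velar→velar), voicing differs (+1); total 1. Next closest is /ʔ/ at distance 3.

k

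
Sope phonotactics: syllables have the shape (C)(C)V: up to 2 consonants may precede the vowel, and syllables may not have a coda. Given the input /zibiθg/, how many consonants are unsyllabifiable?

2

Under (C)(C)V, the unsyllabifiable consonants are /θ/, /g/ (no codas are permitted; onsets may contain at most 2 consonants).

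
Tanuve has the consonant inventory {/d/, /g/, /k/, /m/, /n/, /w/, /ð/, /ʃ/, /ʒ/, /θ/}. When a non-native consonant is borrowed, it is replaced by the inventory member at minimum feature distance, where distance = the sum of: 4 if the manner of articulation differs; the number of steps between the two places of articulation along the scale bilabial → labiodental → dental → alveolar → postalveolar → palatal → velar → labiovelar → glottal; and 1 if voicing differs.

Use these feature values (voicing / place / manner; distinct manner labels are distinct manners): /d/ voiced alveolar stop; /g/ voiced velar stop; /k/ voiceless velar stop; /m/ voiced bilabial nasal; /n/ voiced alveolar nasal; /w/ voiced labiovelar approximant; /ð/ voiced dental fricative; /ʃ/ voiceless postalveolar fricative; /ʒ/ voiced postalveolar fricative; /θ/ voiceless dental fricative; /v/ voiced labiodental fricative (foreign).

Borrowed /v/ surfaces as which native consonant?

/ð/ is closest: same manner (fricative), place distance 1 (labiodental→dental), same voicing; total 1. Next closest is /θ/ at distance 2.

ð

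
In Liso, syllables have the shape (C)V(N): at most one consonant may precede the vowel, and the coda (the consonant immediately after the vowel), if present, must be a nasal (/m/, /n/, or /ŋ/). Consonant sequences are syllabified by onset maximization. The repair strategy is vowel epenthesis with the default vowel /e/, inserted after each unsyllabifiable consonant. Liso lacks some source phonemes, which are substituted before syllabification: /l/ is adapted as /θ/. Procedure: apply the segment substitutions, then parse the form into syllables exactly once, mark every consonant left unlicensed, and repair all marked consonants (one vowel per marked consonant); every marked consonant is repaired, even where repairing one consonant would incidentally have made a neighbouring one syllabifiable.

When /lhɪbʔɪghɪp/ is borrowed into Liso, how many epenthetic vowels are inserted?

4

After substitution the input is /θhɪbʔɪghɪp/.
The unsyllabifiable consonants are /θ/, /b/, /g/, /p/; each receives one epenthetic vowel.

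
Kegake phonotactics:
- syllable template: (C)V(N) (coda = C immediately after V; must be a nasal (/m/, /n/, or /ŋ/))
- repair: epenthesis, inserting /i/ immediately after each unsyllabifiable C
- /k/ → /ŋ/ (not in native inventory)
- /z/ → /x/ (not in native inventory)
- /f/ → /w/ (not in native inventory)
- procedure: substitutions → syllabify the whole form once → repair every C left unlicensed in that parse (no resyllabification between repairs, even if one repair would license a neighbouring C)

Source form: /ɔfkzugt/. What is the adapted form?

Substitution: /f/ → /w/, /k/ → /ŋ/, /z/ → /x/, giving /ɔwŋxugt/.
Under (C)V(N), the unsyllabifiable consonants are /w/, /ŋ/, /g/, /t/ (only a nasal (/m/, /n/, or /ŋ/) is licensed in coda position; onsets are limited to one consonant).
Inserting the epenthetic vowel yields /w/ → /wi/, /ŋ/ → /ŋi/, /g/ → /gi/, /t/ → /ti/.

ɔwiŋixugiti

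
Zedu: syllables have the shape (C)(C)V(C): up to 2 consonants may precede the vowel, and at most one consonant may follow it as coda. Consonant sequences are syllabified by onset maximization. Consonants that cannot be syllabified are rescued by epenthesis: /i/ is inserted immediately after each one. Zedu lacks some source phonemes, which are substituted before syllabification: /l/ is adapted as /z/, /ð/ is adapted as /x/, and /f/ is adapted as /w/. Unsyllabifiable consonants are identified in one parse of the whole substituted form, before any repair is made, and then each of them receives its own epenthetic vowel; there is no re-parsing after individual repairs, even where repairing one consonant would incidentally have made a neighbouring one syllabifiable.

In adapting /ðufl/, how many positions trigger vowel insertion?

1

After substitution the input is /xuwz/.
The unsyllabifiable consonants are /z/; each receives one epenthetic vowel.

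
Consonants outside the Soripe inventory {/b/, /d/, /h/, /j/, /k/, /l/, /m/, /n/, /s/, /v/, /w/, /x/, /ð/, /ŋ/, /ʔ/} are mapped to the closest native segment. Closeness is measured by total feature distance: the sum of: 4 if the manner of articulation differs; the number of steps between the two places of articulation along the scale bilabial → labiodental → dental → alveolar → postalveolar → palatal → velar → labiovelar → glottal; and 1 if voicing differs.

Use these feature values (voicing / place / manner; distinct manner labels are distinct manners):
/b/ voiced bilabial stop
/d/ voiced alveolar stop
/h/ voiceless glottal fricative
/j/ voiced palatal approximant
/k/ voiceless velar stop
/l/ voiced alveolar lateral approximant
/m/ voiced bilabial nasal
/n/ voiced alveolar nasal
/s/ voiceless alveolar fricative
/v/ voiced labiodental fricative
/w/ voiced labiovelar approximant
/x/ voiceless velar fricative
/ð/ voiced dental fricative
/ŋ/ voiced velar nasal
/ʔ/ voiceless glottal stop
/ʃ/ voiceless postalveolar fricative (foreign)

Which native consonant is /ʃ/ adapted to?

s

/s/ is closest: same manner (fricative), place distance 1 (postalveolar→alveolar), same voicing; total 1. Next closest is /x/ at distance 2.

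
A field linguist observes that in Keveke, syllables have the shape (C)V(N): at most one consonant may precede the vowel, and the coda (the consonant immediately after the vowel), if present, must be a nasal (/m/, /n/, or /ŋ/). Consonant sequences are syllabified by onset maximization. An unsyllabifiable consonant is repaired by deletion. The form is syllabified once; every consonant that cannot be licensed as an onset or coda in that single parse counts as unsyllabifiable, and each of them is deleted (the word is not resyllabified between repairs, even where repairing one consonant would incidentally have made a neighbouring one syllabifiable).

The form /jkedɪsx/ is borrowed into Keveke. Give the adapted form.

kedɪ

Under (C)V(N), the unsyllabifiable consonants are /j/, /s/, /x/ (only a nasal (/m/, /n/, or /ŋ/) is licensed in coda position; onsets are limited to one consonant).
Each unlicensed consonant is deleted: /j/, /s/, /x/.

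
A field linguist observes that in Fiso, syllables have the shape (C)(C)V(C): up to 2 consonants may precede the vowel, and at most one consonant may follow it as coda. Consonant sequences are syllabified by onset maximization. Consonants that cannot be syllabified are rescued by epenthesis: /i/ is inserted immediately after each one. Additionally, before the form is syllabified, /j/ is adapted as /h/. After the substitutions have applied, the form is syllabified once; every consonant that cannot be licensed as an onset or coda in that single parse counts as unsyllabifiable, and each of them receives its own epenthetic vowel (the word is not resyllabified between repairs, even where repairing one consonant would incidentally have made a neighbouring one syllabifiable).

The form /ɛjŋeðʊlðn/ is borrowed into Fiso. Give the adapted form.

ɛhŋeðʊlðini

Substitution: /j/ → /h/, giving /ɛhŋeðʊlðn/.
Under (C)(C)V(C), the unsyllabifiable consonants are /ð/, /n/ (at most one coda consonant is licensed; onsets may contain at most 2 consonants).
Inserting the epenthetic vowel yields /ð/ → /ði/, /n/ → /ni/.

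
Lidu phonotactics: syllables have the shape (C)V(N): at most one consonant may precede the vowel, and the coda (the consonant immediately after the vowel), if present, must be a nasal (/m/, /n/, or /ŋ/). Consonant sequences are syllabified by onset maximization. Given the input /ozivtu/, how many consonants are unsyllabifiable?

Under (C)V(N), the unsyllabifiable consonants are /v/ (only a nasal (/m/, /n/, or /ŋ/) is licensed in coda position; onsets are limited to one consonant).

1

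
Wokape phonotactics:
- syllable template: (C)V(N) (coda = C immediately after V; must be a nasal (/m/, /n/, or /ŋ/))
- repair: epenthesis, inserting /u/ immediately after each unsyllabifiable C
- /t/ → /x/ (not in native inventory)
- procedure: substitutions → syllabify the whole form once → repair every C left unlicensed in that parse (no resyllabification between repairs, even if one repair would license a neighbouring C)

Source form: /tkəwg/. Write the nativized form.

xukəwugu

Substitution: /t/ → /x/, giving /xkəwg/.
Syllabifying with onset maximization leaves /x/, /w/, /g/ stranded (only a nasal (/m/, /n/, or /ŋ/) is licensed in coda position; onsets are limited to one consonant).
Inserting the epenthetic vowel yields /x/ → /xu/, /w/ → /wu/, /g/ → /gu/.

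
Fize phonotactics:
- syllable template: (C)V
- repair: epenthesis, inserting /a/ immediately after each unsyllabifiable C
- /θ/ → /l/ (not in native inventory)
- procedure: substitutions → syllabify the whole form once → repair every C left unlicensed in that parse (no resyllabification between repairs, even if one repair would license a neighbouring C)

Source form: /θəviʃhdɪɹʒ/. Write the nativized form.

Substitution: /θ/ → /l/, giving /ləviʃhdɪɹʒ/.
Syllabifying with onset maximization leaves /ʃ/, /h/, /ɹ/, /ʒ/ stranded (no codas are permitted; onsets are limited to one consonant).
Inserting the epenthetic vowel yields /ʃ/ → /ʃa/, /h/ → /ha/, /ɹ/ → /ɹa/, /ʒ/ → /ʒa/.

ləviʃahadɪɹaʒa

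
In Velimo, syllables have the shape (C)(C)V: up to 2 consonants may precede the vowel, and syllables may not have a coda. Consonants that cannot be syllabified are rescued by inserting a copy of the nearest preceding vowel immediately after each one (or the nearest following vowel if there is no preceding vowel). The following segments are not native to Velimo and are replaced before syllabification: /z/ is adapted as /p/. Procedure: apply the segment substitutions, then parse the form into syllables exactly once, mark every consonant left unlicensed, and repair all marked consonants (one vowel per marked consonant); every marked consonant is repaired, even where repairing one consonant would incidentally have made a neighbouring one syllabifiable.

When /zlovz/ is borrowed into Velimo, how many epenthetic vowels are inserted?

After substitution the input is /plovp/.
The unsyllabifiable consonants are /v/, /p/; each receives one epenthetic vowel.

2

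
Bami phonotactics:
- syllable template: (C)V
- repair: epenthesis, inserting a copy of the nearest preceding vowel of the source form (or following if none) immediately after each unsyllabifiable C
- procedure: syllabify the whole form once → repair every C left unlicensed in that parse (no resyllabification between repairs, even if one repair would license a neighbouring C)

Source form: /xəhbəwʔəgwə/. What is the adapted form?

Under (C)V, the unsyllabifiable consonants are /h/, /w/, /g/ (no codas are permitted; onsets are limited to one consonant).
Epenthesis after each stranded consonant: /h/ → /hə/, /w/ → /wə/, /g/ → /gə/.

xəhəbəwəʔəgəwə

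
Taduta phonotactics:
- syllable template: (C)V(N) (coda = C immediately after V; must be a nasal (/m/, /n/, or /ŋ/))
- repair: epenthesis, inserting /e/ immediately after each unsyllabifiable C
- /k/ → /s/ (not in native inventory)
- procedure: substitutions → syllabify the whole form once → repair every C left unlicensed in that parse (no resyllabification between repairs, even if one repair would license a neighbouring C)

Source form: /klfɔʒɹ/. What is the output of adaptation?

Substitution: /k/ → /s/, giving /slfɔʒɹ/.
The consonants /s/, /l/, /ʒ/, /ɹ/ cannot be parsed into a legal (C)V(N) syllable (only a nasal (/m/, /n/, or /ŋ/) is licensed in coda position; onsets are limited to one consonant).
Each unlicensed consonant becomes the onset of a new syllable: /s/ → /se/, /l/ → /le/, /ʒ/ → /ʒe/, /ɹ/ → /ɹe/.

selefɔʒeɹe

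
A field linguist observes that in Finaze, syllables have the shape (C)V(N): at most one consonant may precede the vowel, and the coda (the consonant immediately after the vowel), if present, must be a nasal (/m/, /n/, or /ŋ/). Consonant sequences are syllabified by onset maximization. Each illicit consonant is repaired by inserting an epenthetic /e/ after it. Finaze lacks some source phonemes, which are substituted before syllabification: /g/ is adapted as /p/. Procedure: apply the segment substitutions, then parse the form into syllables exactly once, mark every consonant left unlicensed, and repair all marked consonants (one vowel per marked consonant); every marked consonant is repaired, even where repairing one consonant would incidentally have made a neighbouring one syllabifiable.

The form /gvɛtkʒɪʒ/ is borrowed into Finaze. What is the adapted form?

pevɛtekeʒɪʒe

Substitution: /g/ → /p/, giving /pvɛtkʒɪʒ/.
The consonants /p/, /t/, /k/, /ʒ/ cannot be parsed into a legal (C)V(N) syllable (only a nasal (/m/, /n/, or /ŋ/) is licensed in coda position; onsets are limited to one consonant).
Epenthesis after each stranded consonant: /p/ → /pe/, /t/ → /te/, /k/ → /ke/, /ʒ/ → /ʒe/.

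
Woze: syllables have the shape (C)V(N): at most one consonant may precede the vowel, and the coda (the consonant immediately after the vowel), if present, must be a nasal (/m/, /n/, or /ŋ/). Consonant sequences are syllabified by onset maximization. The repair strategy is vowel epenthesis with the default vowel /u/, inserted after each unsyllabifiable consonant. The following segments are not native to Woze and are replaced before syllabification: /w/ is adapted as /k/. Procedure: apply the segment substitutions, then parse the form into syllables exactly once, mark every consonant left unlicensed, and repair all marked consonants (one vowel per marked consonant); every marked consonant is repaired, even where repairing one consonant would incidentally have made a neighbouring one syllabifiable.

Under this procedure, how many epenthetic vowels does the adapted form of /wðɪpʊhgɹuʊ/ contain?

3

After substitution the input is /kðɪpʊhgɹuʊ/.
The unsyllabifiable consonants are /k/, /h/, /g/; each receives one epenthetic vowel.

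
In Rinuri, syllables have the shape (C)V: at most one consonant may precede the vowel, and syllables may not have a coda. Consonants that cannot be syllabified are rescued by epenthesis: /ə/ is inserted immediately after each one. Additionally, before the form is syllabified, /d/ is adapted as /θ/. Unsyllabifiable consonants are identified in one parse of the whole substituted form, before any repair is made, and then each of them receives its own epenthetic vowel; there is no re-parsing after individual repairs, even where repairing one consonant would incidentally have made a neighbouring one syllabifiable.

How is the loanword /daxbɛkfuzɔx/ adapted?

Substitution: /d/ → /θ/, giving /θaxbɛkfuzɔx/.
Syllabifying with onset maximization leaves /x/, /k/, /x/ stranded (no codas are permitted; onsets are limited to one consonant).
Epenthesis after each stranded consonant: /x/ → /xə/, /k/ → /kə/, /x/ → /xə/.

θaxəbɛkəfuzɔxə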